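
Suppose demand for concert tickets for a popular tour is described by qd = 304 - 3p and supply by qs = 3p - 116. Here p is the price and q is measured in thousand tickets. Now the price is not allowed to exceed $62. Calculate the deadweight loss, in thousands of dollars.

Without the control the market clears where 304 - 3p = 3p - 116, i.e. p* = 70 and q* = 94.
Since 62 < 70, the ceiling is binding.
At p = 62: qd = 304 - 3·62 = 118 and qs = 3·62 - 116 = 70.
Quantity traded falls to 70. At q = 70 the demand price is (304 - 70)/3 = 78 and the supply price is (116 + 70)/3 = 62.
Deadweight loss = ½ · (78 - 62) · (94 - 70) = ½ · 16 · 24 = 192.

192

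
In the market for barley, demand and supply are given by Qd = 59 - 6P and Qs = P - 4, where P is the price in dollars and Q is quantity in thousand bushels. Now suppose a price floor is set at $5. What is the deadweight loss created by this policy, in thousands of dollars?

0

Equilibrium: 59 - 6P = P - 4, so 63 = 7P and P* = 9, Q* = 5.
Since 5 is below P* = 9, the floor does not bind and the free-market outcome prevails.
Since the control does not bind, no trades are prevented and deadweight loss is zero.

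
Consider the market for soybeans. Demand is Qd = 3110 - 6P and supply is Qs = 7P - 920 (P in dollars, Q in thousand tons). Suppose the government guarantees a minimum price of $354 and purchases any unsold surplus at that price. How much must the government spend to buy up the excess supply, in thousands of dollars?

Setting quantity demanded equal to quantity supplied, 3110 - 6P = 7P - 920, gives P* = 310 and Q* = 1250.
The floor of 354 is above the equilibrium price 310, so it binds.
At P = 354: Qd = 3110 - 6·354 = 986 and Qs = 7·354 - 920 = 1558.
Surplus = Qs - Qd = 572.
Government expenditure = surplus × support price = 572 × 354 = 202488.

202488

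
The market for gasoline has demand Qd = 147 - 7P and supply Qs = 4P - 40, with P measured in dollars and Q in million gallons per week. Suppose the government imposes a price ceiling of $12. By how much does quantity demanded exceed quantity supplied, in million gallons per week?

55

Without the control the market clears where 147 - 7P = 4P - 40, i.e. P* = 17 and Q* = 28.
Because the ceiling (12) lies below the market-clearing price, it is binding.
At P = 12: Qd = 147 - 7·12 = 63 and Qs = 4·12 - 40 = 8.
Shortage = Qd - Qs = 63 - 8 = 55.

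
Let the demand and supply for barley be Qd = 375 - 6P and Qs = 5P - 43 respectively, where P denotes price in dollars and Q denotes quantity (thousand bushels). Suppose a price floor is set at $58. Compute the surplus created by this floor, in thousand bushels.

Without the control the market clears where 375 - 6P = 5P - 43, i.e. P* = 38 and Q* = 147.
The floor of 58 is above the equilibrium price 38, so it binds.
At P = 58: Qd = 375 - 6·58 = 27 and Qs = 5·58 - 43 = 247.
Surplus = Qs - Qd = 247 - 27 = 220.

220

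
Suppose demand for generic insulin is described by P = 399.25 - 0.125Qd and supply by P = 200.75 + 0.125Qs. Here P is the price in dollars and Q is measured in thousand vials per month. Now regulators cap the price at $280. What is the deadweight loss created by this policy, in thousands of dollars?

3200

Rearranging demand gives Qd = 3194 - 8P; rearranging supply gives Qs = 8P - 1606. In a free market, 3194 - 8P = 8P - 1606 gives the equilibrium P* = 300, Q* = 794.
Since 280 < 300, the ceiling is binding.
At P = 280: Qd = 3194 - 8·280 = 954 and Qs = 8·280 - 1606 = 634.
Quantity traded falls to 634. At Q = 634 the demand price is (3194 - 634)/8 = 320 and the supply price is (1606 + 634)/8 = 280.
Deadweight loss = ½ · (320 - 280) · (794 - 634) = ½ · 40 · 160 = 3200.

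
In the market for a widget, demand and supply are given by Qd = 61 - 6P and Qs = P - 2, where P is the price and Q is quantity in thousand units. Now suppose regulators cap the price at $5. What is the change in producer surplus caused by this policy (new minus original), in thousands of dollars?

In a free market, 61 - 6P = P - 2 gives the equilibrium P* = 9, Q* = 7.
Because the ceiling (5) lies below the market-clearing price, it is binding.
At P = 5: Qd = 61 - 6·5 = 31 and Qs = 5 - 2 = 3.
Producer surplus without the control is ½ · (9 - 2) · 7 = 24.5.
With the ceiling, producers sell 3 units at 5, so PS = ½ · (5 - 2) · 3 = 4.5.
Change in producer surplus = 4.5 - 24.5 = -20.

-20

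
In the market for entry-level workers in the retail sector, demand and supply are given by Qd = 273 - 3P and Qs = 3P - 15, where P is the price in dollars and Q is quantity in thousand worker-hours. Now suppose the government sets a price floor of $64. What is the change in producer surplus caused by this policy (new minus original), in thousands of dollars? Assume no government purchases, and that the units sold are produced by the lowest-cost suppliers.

912

Setting quantity demanded equal to quantity supplied, 273 - 3P = 3P - 15, gives P* = 48 and Q* = 129.
Because the floor (64) lies above the market-clearing price, it is binding.
At P = 64: Qd = 273 - 3·64 = 81 and Qs = 3·64 - 15 = 177.
Producer surplus without the control is ½ · (48 - 5) · 129 = 2773.5.
With the floor, 81 units are sold at 64. The supply price at Q = 81 is 32, so PS = ½ · [(64 - 5) + (64 - 32)] · 81 = 3685.5.
Change in producer surplus = 3685.5 - 2773.5 = 912.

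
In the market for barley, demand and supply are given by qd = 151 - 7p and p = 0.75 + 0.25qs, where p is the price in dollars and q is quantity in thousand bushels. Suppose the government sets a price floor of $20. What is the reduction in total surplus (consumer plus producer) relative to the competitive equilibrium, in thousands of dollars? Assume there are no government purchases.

Rearranging supply gives qs = 4p - 3. In a free market, 151 - 7p = 4p - 3 gives the equilibrium p* = 14, q* = 53.
Because the floor (20) lies above the market-clearing price, it is binding.
At p = 20: qd = 151 - 7·20 = 11 and qs = 4·20 - 3 = 77.
Quantity traded falls to 11. At q = 11 the demand price is (151 - 11)/7 = 20 and the supply price is (3 + 11)/4 = 3.5.
Deadweight loss = ½ · (20 - 3.5) · (53 - 11) = ½ · 16.5 · 42 = 346.5.

346.5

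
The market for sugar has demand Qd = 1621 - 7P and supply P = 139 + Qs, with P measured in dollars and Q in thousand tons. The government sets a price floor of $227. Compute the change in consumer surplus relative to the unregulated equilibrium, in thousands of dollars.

-395.5

Rearranging supply gives Qs = P - 139. Without the control the market clears where 1621 - 7P = P - 139, i.e. P* = 220 and Q* = 81.
Because the floor (227) lies above the market-clearing price, it is binding.
At P = 227: Qd = 1621 - 7·227 = 32 and Qs = 227 - 139 = 88.
Consumer surplus without the control is ½ · (1621/7 - 220) · 81 = 6561/14.
With the floor, consumers buy 32 units at 227, so CS = ½ · (1621/7 - 227) · 32 = 512/7.
Change in consumer surplus = 512/7 - 6561/14 = -395.5.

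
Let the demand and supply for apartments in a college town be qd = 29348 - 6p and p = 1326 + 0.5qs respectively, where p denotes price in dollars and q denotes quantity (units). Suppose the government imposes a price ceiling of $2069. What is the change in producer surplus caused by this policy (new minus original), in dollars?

Rearranging supply gives qs = 2p - 2652. Setting quantity demanded equal to quantity supplied, 29348 - 6p = 2p - 2652, gives p* = 4000 and q* = 5348.
The ceiling of 2069 is below the equilibrium price 4000, so it binds.
At p = 2069: qd = 29348 - 6·2069 = 16934 and qs = 2·2069 - 2652 = 1486.
Producer surplus without the control is ½ · (4000 - 1326) · 5348 = 7150276.
With the ceiling, producers sell 1486 units at 2069, so PS = ½ · (2069 - 1326) · 1486 = 552049.
Change in producer surplus = 552049 - 7150276 = -6598227.

-6598227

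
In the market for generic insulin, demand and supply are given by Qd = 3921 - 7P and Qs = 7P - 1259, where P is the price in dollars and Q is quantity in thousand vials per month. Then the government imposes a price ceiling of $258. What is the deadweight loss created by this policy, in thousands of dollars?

In a free market, 3921 - 7P = 7P - 1259 gives the equilibrium P* = 370, Q* = 1331.
Since 258 < 370, the ceiling is binding.
At P = 258: Qd = 3921 - 7·258 = 2115 and Qs = 7·258 - 1259 = 547.
Quantity traded falls to 547. At Q = 547 the demand price is (3921 - 547)/7 = 482 and the supply price is (1259 + 547)/7 = 258.
Deadweight loss = ½ · (482 - 258) · (1331 - 547) = ½ · 224 · 784 = 87808.

87808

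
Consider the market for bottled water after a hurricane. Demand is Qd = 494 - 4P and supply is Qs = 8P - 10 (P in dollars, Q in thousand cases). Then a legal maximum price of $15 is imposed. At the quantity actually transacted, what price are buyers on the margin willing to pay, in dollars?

Equilibrium: 494 - 4P = 8P - 10, so 504 = 12P and P* = 42, Q* = 326.
Since 15 < 42, the ceiling is binding.
At P = 15: Qd = 494 - 4·15 = 434 and Qs = 8·15 - 10 = 110.
Only 110 units reach the market. On the demand curve, the marginal buyer's willingness to pay at Q = 110 is (494 - 110)/4 = 96.

96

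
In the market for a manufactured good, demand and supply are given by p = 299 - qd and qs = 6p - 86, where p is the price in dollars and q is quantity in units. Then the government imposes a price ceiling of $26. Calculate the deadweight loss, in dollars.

17661

Rearranging demand gives qd = 299 - p. Without the control the market clears where 299 - p = 6p - 86, i.e. p* = 55 and q* = 244.
Because the ceiling (26) lies below the market-clearing price, it is binding.
At p = 26: qd = 299 - 26 = 273 and qs = 6·26 - 86 = 70.
Quantity traded falls to 70. At q = 70 the demand price is 299 - 70 = 229 and the supply price is (86 + 70)/6 = 26.
Deadweight loss = ½ · (229 - 26) · (244 - 70) = ½ · 203 · 174 = 17661.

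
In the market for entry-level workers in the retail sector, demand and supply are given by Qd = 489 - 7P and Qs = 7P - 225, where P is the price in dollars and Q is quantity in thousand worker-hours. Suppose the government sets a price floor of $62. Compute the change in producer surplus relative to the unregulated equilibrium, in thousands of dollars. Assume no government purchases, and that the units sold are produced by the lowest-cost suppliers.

Setting quantity demanded equal to quantity supplied, 489 - 7P = 7P - 225, gives P* = 51 and Q* = 132.
Because the floor (62) lies above the market-clearing price, it is binding.
At P = 62: Qd = 489 - 7·62 = 55 and Qs = 7·62 - 225 = 209.
Producer surplus without the control is ½ · (51 - 225/7) · 132 = 8712/7.
With the floor, 55 units are sold at 62. The supply price at Q = 55 is 40, so PS = ½ · [(62 - 225/7) + (62 - 40)] · 55 = 19965/14.
Change in producer surplus = 19965/14 - 8712/7 = 181.5.

181.5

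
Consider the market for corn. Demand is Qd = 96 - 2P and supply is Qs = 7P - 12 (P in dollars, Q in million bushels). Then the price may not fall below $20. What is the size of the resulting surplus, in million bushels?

72

Setting quantity demanded equal to quantity supplied, 96 - 2P = 7P - 12, gives P* = 12 and Q* = 72.
Since 20 > 12, the floor is binding.
At P = 20: Qd = 96 - 2·20 = 56 and Qs = 7·20 - 12 = 128.
Surplus = Qs - Qd = 128 - 56 = 72.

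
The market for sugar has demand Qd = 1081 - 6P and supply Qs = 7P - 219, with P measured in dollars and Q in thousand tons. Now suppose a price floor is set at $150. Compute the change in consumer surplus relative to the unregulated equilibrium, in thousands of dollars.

-16550

Setting quantity demanded equal to quantity supplied, 1081 - 6P = 7P - 219, gives P* = 100 and Q* = 481.
Since 150 > 100, the floor is binding.
At P = 150: Qd = 1081 - 6·150 = 181 and Qs = 7·150 - 219 = 831.
Consumer surplus without the control is ½ · (1081/6 - 100) · 481 = 231361/12.
With the floor, consumers buy 181 units at 150, so CS = ½ · (1081/6 - 150) · 181 = 32761/12.
Change in consumer surplus = 32761/12 - 231361/12 = -16550.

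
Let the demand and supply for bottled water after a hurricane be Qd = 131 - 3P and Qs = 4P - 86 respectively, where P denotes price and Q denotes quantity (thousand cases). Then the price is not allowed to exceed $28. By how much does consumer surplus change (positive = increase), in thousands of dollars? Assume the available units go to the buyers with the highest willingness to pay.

Without the control the market clears where 131 - 3P = 4P - 86, i.e. P* = 31 and Q* = 38.
Because the ceiling (28) lies below the market-clearing price, it is binding.
At P = 28: Qd = 131 - 3·28 = 47 and Qs = 4·28 - 86 = 26.
Consumer surplus without the control is ½ · (131/3 - 31) · 38 = 722/3.
With the ceiling, 26 units are sold at 28 (assume they go to the highest-value buyers). The demand price at Q = 26 is 35, so CS = ½ · [(131/3 - 28) + (35 - 28)] · 26 = 884/3.
Change in consumer surplus = 884/3 - 722/3 = 54.

54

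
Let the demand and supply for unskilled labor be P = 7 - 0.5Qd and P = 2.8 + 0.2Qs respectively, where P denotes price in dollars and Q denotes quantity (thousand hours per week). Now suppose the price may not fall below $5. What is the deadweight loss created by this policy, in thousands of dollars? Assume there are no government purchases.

1.4

Rearranging demand gives Qd = 14 - 2P; rearranging supply gives Qs = 5P - 14. Setting quantity demanded equal to quantity supplied, 14 - 2P = 5P - 14, gives P* = 4 and Q* = 6.
The floor of 5 is above the equilibrium price 4, so it binds.
At P = 5: Qd = 14 - 2·5 = 4 and Qs = 5·5 - 14 = 11.
Quantity traded falls to 4. At Q = 4 the demand price is (14 - 4)/2 = 5 and the supply price is (14 + 4)/5 = 3.6.
Deadweight loss = ½ · (5 - 3.6) · (6 - 4) = ½ · 1.4 · 2 = 1.4.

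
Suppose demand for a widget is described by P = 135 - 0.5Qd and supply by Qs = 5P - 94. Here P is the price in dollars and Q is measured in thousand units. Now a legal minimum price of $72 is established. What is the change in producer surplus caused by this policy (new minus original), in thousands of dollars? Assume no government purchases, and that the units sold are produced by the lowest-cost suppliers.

2360

Rearranging demand gives Qd = 270 - 2P. Setting quantity demanded equal to quantity supplied, 270 - 2P = 5P - 94, gives P* = 52 and Q* = 166.
Since 72 > 52, the floor is binding.
At P = 72: Qd = 270 - 2·72 = 126 and Qs = 5·72 - 94 = 266.
Producer surplus without the control is ½ · (52 - 18.8) · 166 = 2755.6.
With the floor, 126 units are sold at 72. The supply price at Q = 126 is 44, so PS = ½ · [(72 - 18.8) + (72 - 44)] · 126 = 5115.6.
Change in producer surplus = 5115.6 - 2755.6 = 2360.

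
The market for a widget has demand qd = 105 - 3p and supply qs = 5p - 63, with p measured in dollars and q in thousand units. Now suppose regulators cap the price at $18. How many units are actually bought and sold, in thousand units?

Without the control the market clears where 105 - 3p = 5p - 63, i.e. p* = 21 and q* = 42.
Because the ceiling (18) lies below the market-clearing price, it is binding.
At p = 18: qd = 105 - 3·18 = 51 and qs = 5·18 - 63 = 27.
The quantity actually transacted is the short side, supply: 27.

27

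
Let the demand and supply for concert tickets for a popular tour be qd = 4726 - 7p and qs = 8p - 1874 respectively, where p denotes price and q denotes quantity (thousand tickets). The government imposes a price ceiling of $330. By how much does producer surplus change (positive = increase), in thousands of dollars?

-132660

In a free market, 4726 - 7p = 8p - 1874 gives the equilibrium p* = 440, q* = 1646.
Since 330 < 440, the ceiling is binding.
At p = 330: qd = 4726 - 7·330 = 2416 and qs = 8·330 - 1874 = 766.
Producer surplus without the control is ½ · (440 - 234.25) · 1646 = 169332.25.
With the ceiling, producers sell 766 units at 330, so PS = ½ · (330 - 234.25) · 766 = 36672.25.
Change in producer surplus = 36672.25 - 169332.25 = -132660.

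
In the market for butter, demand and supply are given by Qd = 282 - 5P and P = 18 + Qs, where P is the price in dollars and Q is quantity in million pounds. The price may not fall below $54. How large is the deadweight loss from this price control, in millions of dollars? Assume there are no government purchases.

240

Rearranging supply gives Qs = P - 18. Equilibrium: 282 - 5P = P - 18, so 300 = 6P and P* = 50, Q* = 32.
Because the floor (54) lies above the market-clearing price, it is binding.
At P = 54: Qd = 282 - 5·54 = 12 and Qs = 54 - 18 = 36.
Quantity traded falls to 12. At Q = 12 the demand price is (282 - 12)/5 = 54 and the supply price is 18 + 12 = 30.
Deadweight loss = ½ · (54 - 30) · (32 - 12) = ½ · 24 · 20 = 240.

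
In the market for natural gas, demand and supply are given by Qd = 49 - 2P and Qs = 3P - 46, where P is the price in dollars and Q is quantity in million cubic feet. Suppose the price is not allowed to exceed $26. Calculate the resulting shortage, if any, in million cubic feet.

0

Equilibrium: 49 - 2P = 3P - 46, so 95 = 5P and P* = 19, Q* = 11.
The ceiling of 26 is above the equilibrium price 19, so it is not binding; the market clears at P* = 19, Q* = 11.
Since the control does not bind, there is no shortage.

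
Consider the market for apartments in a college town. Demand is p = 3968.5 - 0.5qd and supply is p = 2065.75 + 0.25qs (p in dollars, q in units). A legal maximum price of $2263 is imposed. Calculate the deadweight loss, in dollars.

1145814

Rearranging demand gives qd = 7937 - 2p; rearranging supply gives qs = 4p - 8263. Setting quantity demanded equal to quantity supplied, 7937 - 2p = 4p - 8263, gives p* = 2700 and q* = 2537.
Because the ceiling (2263) lies below the market-clearing price, it is binding.
At p = 2263: qd = 7937 - 2·2263 = 3411 and qs = 4·2263 - 8263 = 789.
Quantity traded falls to 789. At q = 789 the demand price is (7937 - 789)/2 = 3574 and the supply price is (8263 + 789)/4 = 2263.
Deadweight loss = ½ · (3574 - 2263) · (2537 - 789) = ½ · 1311 · 1748 = 1145814.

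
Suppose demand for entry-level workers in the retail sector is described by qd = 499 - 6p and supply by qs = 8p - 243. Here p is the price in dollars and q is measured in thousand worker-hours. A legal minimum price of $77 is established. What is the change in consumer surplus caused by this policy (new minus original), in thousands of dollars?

Setting quantity demanded equal to quantity supplied, 499 - 6p = 8p - 243, gives p* = 53 and q* = 181.
Since 77 > 53, the floor is binding.
At p = 77: qd = 499 - 6·77 = 37 and qs = 8·77 - 243 = 373.
Consumer surplus without the control is ½ · (499/6 - 53) · 181 = 32761/12.
With the floor, consumers buy 37 units at 77, so CS = ½ · (499/6 - 77) · 37 = 1369/12.
Change in consumer surplus = 1369/12 - 32761/12 = -2616.

-2616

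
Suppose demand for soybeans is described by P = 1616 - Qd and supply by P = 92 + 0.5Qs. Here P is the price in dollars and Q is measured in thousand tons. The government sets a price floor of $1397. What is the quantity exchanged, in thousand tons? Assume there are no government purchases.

Rearranging demand gives Qd = 1616 - P; rearranging supply gives Qs = 2P - 184. Without the control the market clears where 1616 - P = 2P - 184, i.e. P* = 600 and Q* = 1016.
Since 1397 > 600, the floor is binding.
At P = 1397: Qd = 1616 - 1397 = 219 and Qs = 2·1397 - 184 = 2610.
The quantity actually transacted is the short side, demand: 219.

219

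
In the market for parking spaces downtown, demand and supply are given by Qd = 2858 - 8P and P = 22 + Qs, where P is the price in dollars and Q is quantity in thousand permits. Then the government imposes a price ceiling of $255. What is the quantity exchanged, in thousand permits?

Rearranging supply gives Qs = P - 22. Setting quantity demanded equal to quantity supplied, 2858 - 8P = P - 22, gives P* = 320 and Q* = 298.
The ceiling of 255 is below the equilibrium price 320, so it binds.
At P = 255: Qd = 2858 - 8·255 = 818 and Qs = 255 - 22 = 233.
The quantity actually transacted is the short side, supply: 233.

233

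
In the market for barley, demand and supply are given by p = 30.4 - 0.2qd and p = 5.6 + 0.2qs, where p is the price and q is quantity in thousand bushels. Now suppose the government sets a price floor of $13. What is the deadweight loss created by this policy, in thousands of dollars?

Rearranging demand gives qd = 152 - 5p; rearranging supply gives qs = 5p - 28. In a free market, 152 - 5p = 5p - 28 gives the equilibrium p* = 18, q* = 62.
The floor of 13 is below the equilibrium price 18, so it is not binding; the market clears at p* = 18, q* = 62.
Since the control does not bind, no trades are prevented and deadweight loss is zero.

0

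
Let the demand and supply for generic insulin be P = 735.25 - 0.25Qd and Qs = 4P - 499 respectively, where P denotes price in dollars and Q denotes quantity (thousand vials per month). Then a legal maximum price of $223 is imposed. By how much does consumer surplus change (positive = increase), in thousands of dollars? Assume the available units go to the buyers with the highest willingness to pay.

-4347

Rearranging demand gives Qd = 2941 - 4P. In a free market, 2941 - 4P = 4P - 499 gives the equilibrium P* = 430, Q* = 1221.
Since 223 < 430, the ceiling is binding.
At P = 223: Qd = 2941 - 4·223 = 2049 and Qs = 4·223 - 499 = 393.
Consumer surplus without the control is ½ · (735.25 - 430) · 1221 = 186355.125.
With the ceiling, 393 units are sold at 223 (assume they go to the highest-value buyers). The demand price at Q = 393 is 637, so CS = ½ · [(735.25 - 223) + (637 - 223)] · 393 = 182008.125.
Change in consumer surplus = 182008.125 - 186355.125 = -4347.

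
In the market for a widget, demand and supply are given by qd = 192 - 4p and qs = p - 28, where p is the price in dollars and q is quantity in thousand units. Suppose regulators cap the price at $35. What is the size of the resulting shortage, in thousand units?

In a free market, 192 - 4p = p - 28 gives the equilibrium p* = 44, q* = 16.
Because the ceiling (35) lies below the market-clearing price, it is binding.
At p = 35: qd = 192 - 4·35 = 52 and qs = 35 - 28 = 7.
Shortage = qd - qs = 52 - 7 = 45.

45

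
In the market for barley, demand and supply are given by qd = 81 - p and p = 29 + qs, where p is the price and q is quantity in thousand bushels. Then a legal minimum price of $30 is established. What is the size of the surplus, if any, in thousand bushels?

Rearranging supply gives qs = p - 29. Equilibrium: 81 - p = p - 29, so 110 = 2p and p* = 55, q* = 26.
Since 30 is below p* = 55, the floor does not bind and the free-market outcome prevails.
Since the control does not bind, there is no surplus.

0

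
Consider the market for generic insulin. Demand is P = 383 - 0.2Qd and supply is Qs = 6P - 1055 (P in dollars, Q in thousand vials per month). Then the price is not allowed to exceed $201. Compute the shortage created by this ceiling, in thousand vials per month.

759

Rearranging demand gives Qd = 1915 - 5P. Setting quantity demanded equal to quantity supplied, 1915 - 5P = 6P - 1055, gives P* = 270 and Q* = 565.
Because the ceiling (201) lies below the market-clearing price, it is binding.
At P = 201: Qd = 1915 - 5·201 = 910 and Qs = 6·201 - 1055 = 151.
Shortage = Qd - Qs = 910 - 151 = 759.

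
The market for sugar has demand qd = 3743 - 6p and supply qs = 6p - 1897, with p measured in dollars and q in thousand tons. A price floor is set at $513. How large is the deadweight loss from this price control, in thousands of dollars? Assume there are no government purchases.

Without the control the market clears where 3743 - 6p = 6p - 1897, i.e. p* = 470 and q* = 923.
Since 513 > 470, the floor is binding.
At p = 513: qd = 3743 - 6·513 = 665 and qs = 6·513 - 1897 = 1181.
Quantity traded falls to 665. At q = 665 the demand price is (3743 - 665)/6 = 513 and the supply price is (1897 + 665)/6 = 427.
Deadweight loss = ½ · (513 - 427) · (923 - 665) = ½ · 86 · 258 = 11094.

11094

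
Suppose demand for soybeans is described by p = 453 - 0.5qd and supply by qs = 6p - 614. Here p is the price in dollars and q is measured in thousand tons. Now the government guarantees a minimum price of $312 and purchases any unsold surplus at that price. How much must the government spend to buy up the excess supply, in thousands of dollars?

304512

Rearranging demand gives qd = 906 - 2p. Without the control the market clears where 906 - 2p = 6p - 614, i.e. p* = 190 and q* = 526.
Since 312 > 190, the floor is binding.
At p = 312: qd = 906 - 2·312 = 282 and qs = 6·312 - 614 = 1258.
Surplus = qs - qd = 976.
Government expenditure = surplus × support price = 976 × 312 = 304512.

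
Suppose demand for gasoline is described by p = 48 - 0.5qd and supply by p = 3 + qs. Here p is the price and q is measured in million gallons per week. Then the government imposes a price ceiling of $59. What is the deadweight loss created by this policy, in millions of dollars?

Rearranging demand gives qd = 96 - 2p; rearranging supply gives qs = p - 3. Without the control the market clears where 96 - 2p = p - 3, i.e. p* = 33 and q* = 30.
Since 59 is above p* = 33, the ceiling does not bind and the free-market outcome prevails.
Since the control does not bind, no trades are prevented and deadweight loss is zero.

0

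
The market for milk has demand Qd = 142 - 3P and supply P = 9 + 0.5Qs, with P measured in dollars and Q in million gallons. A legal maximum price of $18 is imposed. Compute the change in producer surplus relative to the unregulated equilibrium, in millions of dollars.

Rearranging supply gives Qs = 2P - 18. Setting quantity demanded equal to quantity supplied, 142 - 3P = 2P - 18, gives P* = 32 and Q* = 46.
Because the ceiling (18) lies below the market-clearing price, it is binding.
At P = 18: Qd = 142 - 3·18 = 88 and Qs = 2·18 - 18 = 18.
Producer surplus without the control is ½ · (32 - 9) · 46 = 529.
With the ceiling, producers sell 18 units at 18, so PS = ½ · (18 - 9) · 18 = 81.
Change in producer surplus = 81 - 529 = -448.

-448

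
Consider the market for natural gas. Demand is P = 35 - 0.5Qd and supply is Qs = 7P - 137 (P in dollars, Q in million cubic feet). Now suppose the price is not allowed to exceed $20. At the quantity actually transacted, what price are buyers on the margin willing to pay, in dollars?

33.5

Rearranging demand gives Qd = 70 - 2P. Without the control the market clears where 70 - 2P = 7P - 137, i.e. P* = 23 and Q* = 24.
The ceiling of 20 is below the equilibrium price 23, so it binds.
At P = 20: Qd = 70 - 2·20 = 30 and Qs = 7·20 - 137 = 3.
Only 3 units reach the market. On the demand curve, the marginal buyer's willingness to pay at Q = 3 is (70 - 3)/2 = 33.5.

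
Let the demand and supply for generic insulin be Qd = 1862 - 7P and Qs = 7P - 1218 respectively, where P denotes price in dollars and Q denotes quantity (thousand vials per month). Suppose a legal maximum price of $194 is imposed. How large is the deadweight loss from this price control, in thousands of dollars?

4732

Setting quantity demanded equal to quantity supplied, 1862 - 7P = 7P - 1218, gives P* = 220 and Q* = 322.
Because the ceiling (194) lies below the market-clearing price, it is binding.
At P = 194: Qd = 1862 - 7·194 = 504 and Qs = 7·194 - 1218 = 140.
Quantity traded falls to 140. At Q = 140 the demand price is (1862 - 140)/7 = 246 and the supply price is (1218 + 140)/7 = 194.
Deadweight loss = ½ · (246 - 194) · (322 - 140) = ½ · 52 · 182 = 4732.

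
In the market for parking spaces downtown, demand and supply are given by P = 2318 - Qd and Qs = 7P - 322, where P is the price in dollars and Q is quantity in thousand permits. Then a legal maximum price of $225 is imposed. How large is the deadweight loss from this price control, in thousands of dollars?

Rearranging demand gives Qd = 2318 - P. In a free market, 2318 - P = 7P - 322 gives the equilibrium P* = 330, Q* = 1988.
Because the ceiling (225) lies below the market-clearing price, it is binding.
At P = 225: Qd = 2318 - 225 = 2093 and Qs = 7·225 - 322 = 1253.
Quantity traded falls to 1253. At Q = 1253 the demand price is 2318 - 1253 = 1065 and the supply price is (322 + 1253)/7 = 225.
Deadweight loss = ½ · (1065 - 225) · (1988 - 1253) = ½ · 840 · 735 = 308700.

308700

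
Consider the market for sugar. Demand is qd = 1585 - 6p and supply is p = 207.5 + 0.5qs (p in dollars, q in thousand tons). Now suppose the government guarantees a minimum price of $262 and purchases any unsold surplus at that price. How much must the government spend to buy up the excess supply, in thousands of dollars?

Rearranging supply gives qs = 2p - 415. Setting quantity demanded equal to quantity supplied, 1585 - 6p = 2p - 415, gives p* = 250 and q* = 85.
Because the floor (262) lies above the market-clearing price, it is binding.
At p = 262: qd = 1585 - 6·262 = 13 and qs = 2·262 - 415 = 109.
Surplus = qs - qd = 96.
Government expenditure = surplus × support price = 96 × 262 = 25152.

25152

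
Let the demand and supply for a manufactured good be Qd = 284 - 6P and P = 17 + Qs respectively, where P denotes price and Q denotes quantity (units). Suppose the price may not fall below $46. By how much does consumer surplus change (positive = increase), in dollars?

-51

Rearranging supply gives Qs = P - 17. In a free market, 284 - 6P = P - 17 gives the equilibrium P* = 43, Q* = 26.
Because the floor (46) lies above the market-clearing price, it is binding.
At P = 46: Qd = 284 - 6·46 = 8 and Qs = 46 - 17 = 29.
Consumer surplus without the control is ½ · (142/3 - 43) · 26 = 169/3.
With the floor, consumers buy 8 units at 46, so CS = ½ · (142/3 - 46) · 8 = 16/3.
Change in consumer surplus = 16/3 - 169/3 = -51.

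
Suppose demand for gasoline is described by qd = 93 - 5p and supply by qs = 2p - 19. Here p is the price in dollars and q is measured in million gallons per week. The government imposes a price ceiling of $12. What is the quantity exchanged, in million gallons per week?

In a free market, 93 - 5p = 2p - 19 gives the equilibrium p* = 16, q* = 13.
Since 12 < 16, the ceiling is binding.
At p = 12: qd = 93 - 5·12 = 33 and qs = 2·12 - 19 = 5.
The quantity actually transacted is the short side, supply: 5.

5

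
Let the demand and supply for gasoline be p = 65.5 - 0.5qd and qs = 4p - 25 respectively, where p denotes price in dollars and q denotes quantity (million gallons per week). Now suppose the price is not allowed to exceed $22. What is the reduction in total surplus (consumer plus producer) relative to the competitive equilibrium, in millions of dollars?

Rearranging demand gives qd = 131 - 2p. In a free market, 131 - 2p = 4p - 25 gives the equilibrium p* = 26, q* = 79.
The ceiling of 22 is below the equilibrium price 26, so it binds.
At p = 22: qd = 131 - 2·22 = 87 and qs = 4·22 - 25 = 63.
Quantity traded falls to 63. At q = 63 the demand price is (131 - 63)/2 = 34 and the supply price is (25 + 63)/4 = 22.
Deadweight loss = ½ · (34 - 22) · (79 - 63) = ½ · 12 · 16 = 96.

96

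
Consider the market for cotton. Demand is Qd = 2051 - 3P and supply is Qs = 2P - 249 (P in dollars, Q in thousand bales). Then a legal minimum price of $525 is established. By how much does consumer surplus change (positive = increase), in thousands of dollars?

-37277.5

Equilibrium: 2051 - 3P = 2P - 249, so 2300 = 5P and P* = 460, Q* = 671.
Because the floor (525) lies above the market-clearing price, it is binding.
At P = 525: Qd = 2051 - 3·525 = 476 and Qs = 2·525 - 249 = 801.
Consumer surplus without the control is ½ · (2051/3 - 460) · 671 = 450241/6.
With the floor, consumers buy 476 units at 525, so CS = ½ · (2051/3 - 525) · 476 = 113288/3.
Change in consumer surplus = 113288/3 - 450241/6 = -37277.5.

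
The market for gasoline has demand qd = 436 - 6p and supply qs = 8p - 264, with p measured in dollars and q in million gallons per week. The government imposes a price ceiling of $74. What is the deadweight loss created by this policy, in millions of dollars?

Equilibrium: 436 - 6p = 8p - 264, so 700 = 14p and p* = 50, q* = 136.
Since 74 is above p* = 50, the ceiling does not bind and the free-market outcome prevails.
Since the control does not bind, no trades are prevented and deadweight loss is zero.

0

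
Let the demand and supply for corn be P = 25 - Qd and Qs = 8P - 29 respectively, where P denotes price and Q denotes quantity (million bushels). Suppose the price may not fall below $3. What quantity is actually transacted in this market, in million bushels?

Rearranging demand gives Qd = 25 - P. Without the control the market clears where 25 - P = 8P - 29, i.e. P* = 6 and Q* = 19.
The floor of 3 is below the equilibrium price 6, so it is not binding; the market clears at P* = 6, Q* = 19.

19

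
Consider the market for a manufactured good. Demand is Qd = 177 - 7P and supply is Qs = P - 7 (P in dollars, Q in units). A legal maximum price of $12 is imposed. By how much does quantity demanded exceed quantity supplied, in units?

In a free market, 177 - 7P = P - 7 gives the equilibrium P* = 23, Q* = 16.
Because the ceiling (12) lies below the market-clearing price, it is binding.
At P = 12: Qd = 177 - 7·12 = 93 and Qs = 12 - 7 = 5.
Shortage = Qd - Qs = 93 - 5 = 88.

88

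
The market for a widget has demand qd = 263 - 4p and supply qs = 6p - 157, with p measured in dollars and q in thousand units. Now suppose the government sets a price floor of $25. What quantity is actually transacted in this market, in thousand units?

Equilibrium: 263 - 4p = 6p - 157, so 420 = 10p and p* = 42, q* = 95.
Since 25 is below p* = 42, the floor does not bind and the free-market outcome prevails.

95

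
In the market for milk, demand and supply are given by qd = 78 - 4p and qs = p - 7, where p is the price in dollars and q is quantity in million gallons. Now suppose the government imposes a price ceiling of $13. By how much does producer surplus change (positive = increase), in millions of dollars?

Without the control the market clears where 78 - 4p = p - 7, i.e. p* = 17 and q* = 10.
Because the ceiling (13) lies below the market-clearing price, it is binding.
At p = 13: qd = 78 - 4·13 = 26 and qs = 13 - 7 = 6.
Producer surplus without the control is ½ · (17 - 7) · 10 = 50.
With the ceiling, producers sell 6 units at 13, so PS = ½ · (13 - 7) · 6 = 18.
Change in producer surplus = 18 - 50 = -32.

-32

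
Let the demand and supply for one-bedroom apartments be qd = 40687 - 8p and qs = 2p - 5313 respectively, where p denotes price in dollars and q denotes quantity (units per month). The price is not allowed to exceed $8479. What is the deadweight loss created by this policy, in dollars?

In a free market, 40687 - 8p = 2p - 5313 gives the equilibrium p* = 4600, q* = 3887.
Since 8479 is above p* = 4600, the ceiling does not bind and the free-market outcome prevails.
Since the control does not bind, no trades are prevented and deadweight loss is zero.

0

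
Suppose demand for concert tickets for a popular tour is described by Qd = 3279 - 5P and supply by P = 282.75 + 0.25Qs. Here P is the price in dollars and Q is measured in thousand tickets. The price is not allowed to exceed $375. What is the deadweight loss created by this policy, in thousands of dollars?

47610

Rearranging supply gives Qs = 4P - 1131. In a free market, 3279 - 5P = 4P - 1131 gives the equilibrium P* = 490, Q* = 829.
Since 375 < 490, the ceiling is binding.
At P = 375: Qd = 3279 - 5·375 = 1404 and Qs = 4·375 - 1131 = 369.
Quantity traded falls to 369. At Q = 369 the demand price is (3279 - 369)/5 = 582 and the supply price is (1131 + 369)/4 = 375.
Deadweight loss = ½ · (582 - 375) · (829 - 369) = ½ · 207 · 460 = 47610.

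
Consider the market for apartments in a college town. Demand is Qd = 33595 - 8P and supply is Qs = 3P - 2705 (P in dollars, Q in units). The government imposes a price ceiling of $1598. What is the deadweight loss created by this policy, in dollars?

Setting quantity demanded equal to quantity supplied, 33595 - 8P = 3P - 2705, gives P* = 3300 and Q* = 7195.
Because the ceiling (1598) lies below the market-clearing price, it is binding.
At P = 1598: Qd = 33595 - 8·1598 = 20811 and Qs = 3·1598 - 2705 = 2089.
Quantity traded falls to 2089. At Q = 2089 the demand price is (33595 - 2089)/8 = 3938.25 and the supply price is (2705 + 2089)/3 = 1598.
Deadweight loss = ½ · (3938.25 - 1598) · (7195 - 2089) = ½ · 2340.25 · 5106 = 5974658.25.

5974658.25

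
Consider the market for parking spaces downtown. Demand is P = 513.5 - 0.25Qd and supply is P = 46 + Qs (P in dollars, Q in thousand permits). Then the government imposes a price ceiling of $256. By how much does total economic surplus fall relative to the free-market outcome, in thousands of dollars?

16810

Rearranging demand gives Qd = 2054 - 4P; rearranging supply gives Qs = P - 46. In a free market, 2054 - 4P = P - 46 gives the equilibrium P* = 420, Q* = 374.
The ceiling of 256 is below the equilibrium price 420, so it binds.
At P = 256: Qd = 2054 - 4·256 = 1030 and Qs = 256 - 46 = 210.
Quantity traded falls to 210. At Q = 210 the demand price is (2054 - 210)/4 = 461 and the supply price is 46 + 210 = 256.
Deadweight loss = ½ · (461 - 256) · (374 - 210) = ½ · 205 · 164 = 16810.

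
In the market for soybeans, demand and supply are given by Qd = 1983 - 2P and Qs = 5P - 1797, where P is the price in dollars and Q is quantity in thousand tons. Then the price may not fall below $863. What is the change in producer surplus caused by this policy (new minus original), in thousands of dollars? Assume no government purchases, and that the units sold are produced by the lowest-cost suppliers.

Without the control the market clears where 1983 - 2P = 5P - 1797, i.e. P* = 540 and Q* = 903.
The floor of 863 is above the equilibrium price 540, so it binds.
At P = 863: Qd = 1983 - 2·863 = 257 and Qs = 5·863 - 1797 = 2518.
Producer surplus without the control is ½ · (540 - 359.4) · 903 = 81540.9.
With the floor, 257 units are sold at 863. The supply price at Q = 257 is 410.8, so PS = ½ · [(863 - 359.4) + (863 - 410.8)] · 257 = 122820.3.
Change in producer surplus = 122820.3 - 81540.9 = 41279.4.

41279.4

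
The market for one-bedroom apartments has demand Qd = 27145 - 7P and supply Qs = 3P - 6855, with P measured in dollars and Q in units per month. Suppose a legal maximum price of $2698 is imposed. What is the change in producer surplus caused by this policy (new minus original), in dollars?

-1608984

Without the control the market clears where 27145 - 7P = 3P - 6855, i.e. P* = 3400 and Q* = 3345.
Because the ceiling (2698) lies below the market-clearing price, it is binding.
At P = 2698: Qd = 27145 - 7·2698 = 8259 and Qs = 3·2698 - 6855 = 1239.
Producer surplus without the control is ½ · (3400 - 2285) · 3345 = 1864837.5.
With the ceiling, producers sell 1239 units at 2698, so PS = ½ · (2698 - 2285) · 1239 = 255853.5.
Change in producer surplus = 255853.5 - 1864837.5 = -1608984.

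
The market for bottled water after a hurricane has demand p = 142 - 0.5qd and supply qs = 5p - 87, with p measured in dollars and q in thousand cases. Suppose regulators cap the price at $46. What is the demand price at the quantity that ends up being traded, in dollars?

70.5

Rearranging demand gives qd = 284 - 2p. Without the control the market clears where 284 - 2p = 5p - 87, i.e. p* = 53 and q* = 178.
The ceiling of 46 is below the equilibrium price 53, so it binds.
At p = 46: qd = 284 - 2·46 = 192 and qs = 5·46 - 87 = 143.
Only 143 units reach the market. On the demand curve, the marginal buyer's willingness to pay at q = 143 is (284 - 143)/2 = 70.5.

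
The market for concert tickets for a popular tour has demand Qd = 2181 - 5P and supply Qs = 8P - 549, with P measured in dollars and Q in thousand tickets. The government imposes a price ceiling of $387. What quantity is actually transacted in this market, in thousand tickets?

1131

In a free market, 2181 - 5P = 8P - 549 gives the equilibrium P* = 210, Q* = 1131.
The ceiling of 387 is above the equilibrium price 210, so it is not binding; the market clears at P* = 210, Q* = 1131.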